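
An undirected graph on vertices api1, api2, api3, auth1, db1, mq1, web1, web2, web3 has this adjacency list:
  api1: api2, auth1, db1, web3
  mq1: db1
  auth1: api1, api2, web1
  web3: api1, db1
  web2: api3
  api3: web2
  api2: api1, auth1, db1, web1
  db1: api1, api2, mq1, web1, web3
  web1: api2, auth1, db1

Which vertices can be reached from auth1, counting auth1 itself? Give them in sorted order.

Start at auth1.
Its neighbours: api1, api2, web1.
Then their neighbours: db1, web3.
Then next layer: mq1.
Nothing further is reachable.

api1, api2, auth1, db1, mq1, web1, web3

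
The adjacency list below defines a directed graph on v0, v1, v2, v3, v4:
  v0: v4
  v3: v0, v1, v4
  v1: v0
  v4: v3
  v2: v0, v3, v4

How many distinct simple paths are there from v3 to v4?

v3→v0→v4
v3→v1→v0→v4
v3→v4

3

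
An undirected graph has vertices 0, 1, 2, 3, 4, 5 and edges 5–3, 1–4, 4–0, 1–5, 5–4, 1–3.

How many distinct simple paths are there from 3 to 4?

4

3–1–4
3–1–5–4
3–5–1–4
3–5–4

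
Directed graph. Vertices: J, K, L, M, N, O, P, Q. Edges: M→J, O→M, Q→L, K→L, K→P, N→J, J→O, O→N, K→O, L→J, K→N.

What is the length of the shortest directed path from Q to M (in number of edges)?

4

Distance 0: Q.
Distance 1: L.
Distance 2: J.
Distance 3: O.
Distance 4: M, N — contains M.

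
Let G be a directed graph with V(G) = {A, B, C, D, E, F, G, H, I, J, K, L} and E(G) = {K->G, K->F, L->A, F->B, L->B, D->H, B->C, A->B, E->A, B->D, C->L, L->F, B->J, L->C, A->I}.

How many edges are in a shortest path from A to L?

3

Distance 0: A.
Distance 1: B, I.
Distance 2: C, D, J.
Distance 3: H, L — contains L.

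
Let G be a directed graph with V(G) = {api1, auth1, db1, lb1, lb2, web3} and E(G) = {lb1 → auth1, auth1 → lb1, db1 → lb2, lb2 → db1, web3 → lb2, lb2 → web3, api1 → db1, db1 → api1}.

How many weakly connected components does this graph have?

From api1: component {api1, db1, lb2, web3}.
From auth1: component {auth1, lb1}.
That's 2 components.

2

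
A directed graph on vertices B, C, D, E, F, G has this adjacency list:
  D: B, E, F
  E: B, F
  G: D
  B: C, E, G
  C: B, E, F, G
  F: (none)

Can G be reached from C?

Explore from C.
Distance 1: reach B, E, F, G.
Found G.

Yes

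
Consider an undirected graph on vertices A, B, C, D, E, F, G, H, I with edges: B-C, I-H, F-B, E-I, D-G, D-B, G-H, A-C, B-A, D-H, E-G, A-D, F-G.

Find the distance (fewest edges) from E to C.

Distance 0: E.
Distance 1: G, I.
Distance 2: D, F, H.
Distance 3: A, B.
Distance 4: C — contains C.

4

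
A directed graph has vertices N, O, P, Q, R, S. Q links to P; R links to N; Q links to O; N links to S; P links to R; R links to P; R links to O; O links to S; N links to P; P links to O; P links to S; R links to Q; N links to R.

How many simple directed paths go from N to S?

11

N→P→O→S
N→P→R→O→S
N→P→R→Q→O→S
N→P→S
N→R→O→S
N→R→P→O→S
N→R→P→S
N→R→Q→O→S
N→R→Q→P→O→S
N→R→Q→P→S
N→S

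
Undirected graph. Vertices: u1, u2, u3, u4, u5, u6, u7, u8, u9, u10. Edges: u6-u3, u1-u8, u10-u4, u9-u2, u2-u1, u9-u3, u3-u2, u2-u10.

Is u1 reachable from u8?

Explore from u8.
Distance 1: reach u1.
Found u1.

Yes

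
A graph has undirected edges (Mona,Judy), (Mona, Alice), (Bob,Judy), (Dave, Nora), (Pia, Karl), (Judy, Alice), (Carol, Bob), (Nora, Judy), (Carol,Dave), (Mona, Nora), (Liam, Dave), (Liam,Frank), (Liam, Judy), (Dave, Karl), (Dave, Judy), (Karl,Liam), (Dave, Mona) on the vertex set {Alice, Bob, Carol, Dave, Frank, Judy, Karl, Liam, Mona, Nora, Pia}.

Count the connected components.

From Alice: component {Alice, Bob, Carol, Dave, Frank, Judy, Karl, Liam, Mona, Nora, Pia}.
That's 1 component.

1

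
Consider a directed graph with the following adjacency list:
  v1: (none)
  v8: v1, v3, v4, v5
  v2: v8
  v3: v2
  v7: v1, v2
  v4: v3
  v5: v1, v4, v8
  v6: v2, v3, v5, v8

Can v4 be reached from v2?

Yes

Explore from v2.
Distance 1: reach v8.
Distance 2: reach v1, v3, v4, v5.
Found v4.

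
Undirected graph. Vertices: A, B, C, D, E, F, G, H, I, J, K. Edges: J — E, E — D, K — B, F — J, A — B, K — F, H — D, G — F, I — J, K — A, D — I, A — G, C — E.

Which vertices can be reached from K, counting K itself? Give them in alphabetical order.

Start at K.
Its neighbours: A, B, F.
Then their neighbours: G, J.
Then next layer: E, I.
Then next layer: C, D.
Then next layer: H.
Every vertex is now reached.

A, B, C, D, E, F, G, H, I, J, K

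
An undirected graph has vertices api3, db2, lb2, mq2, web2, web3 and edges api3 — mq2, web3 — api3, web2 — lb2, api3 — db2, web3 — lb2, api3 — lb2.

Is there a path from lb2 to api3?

Explore from lb2.
Distance 1: reach api3, web2, web3.
Found api3.

Yes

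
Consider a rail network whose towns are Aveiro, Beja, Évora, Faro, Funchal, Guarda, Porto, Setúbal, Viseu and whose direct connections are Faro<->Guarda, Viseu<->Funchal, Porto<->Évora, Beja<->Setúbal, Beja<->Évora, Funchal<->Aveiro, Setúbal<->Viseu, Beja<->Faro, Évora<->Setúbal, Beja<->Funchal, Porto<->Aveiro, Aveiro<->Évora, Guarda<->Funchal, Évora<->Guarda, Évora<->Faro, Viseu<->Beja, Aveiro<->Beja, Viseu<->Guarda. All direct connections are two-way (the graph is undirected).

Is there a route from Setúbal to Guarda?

Yes

Explore from Setúbal.
Distance 1: reach Beja, Évora, Viseu.
Distance 2: reach Aveiro, Faro, Funchal, Guarda, Porto.
Found Guarda.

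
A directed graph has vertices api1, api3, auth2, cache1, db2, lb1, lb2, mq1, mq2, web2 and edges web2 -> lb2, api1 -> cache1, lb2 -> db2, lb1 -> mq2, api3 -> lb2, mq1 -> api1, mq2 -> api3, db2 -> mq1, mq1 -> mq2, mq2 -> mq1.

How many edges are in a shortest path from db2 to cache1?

3

Distance 0: db2.
Distance 1: mq1.
Distance 2: api1, mq2.
Distance 3: api3, cache1 — contains cache1.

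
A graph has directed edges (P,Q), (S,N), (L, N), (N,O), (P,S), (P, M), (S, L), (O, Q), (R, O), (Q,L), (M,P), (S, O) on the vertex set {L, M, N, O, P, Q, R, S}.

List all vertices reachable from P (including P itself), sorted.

Start at P.
Its neighbours: M, Q, S.
Then their neighbours: L, N, O.
Nothing further is reachable.

L, M, N, O, P, Q, S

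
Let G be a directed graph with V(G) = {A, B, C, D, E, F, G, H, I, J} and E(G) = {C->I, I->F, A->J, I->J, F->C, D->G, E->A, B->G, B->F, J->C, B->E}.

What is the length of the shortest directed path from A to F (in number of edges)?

Distance 0: A.
Distance 1: J.
Distance 2: C.
Distance 3: I.
Distance 4: F — contains F.

4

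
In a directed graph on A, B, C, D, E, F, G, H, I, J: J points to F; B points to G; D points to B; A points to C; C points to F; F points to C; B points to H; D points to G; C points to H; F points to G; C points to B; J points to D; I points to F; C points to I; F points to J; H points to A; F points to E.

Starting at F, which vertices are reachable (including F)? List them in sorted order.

Start at F.
Its neighbours: C, E, G, J.
Then their neighbours: B, D, H, I.
Then next layer: A.
Every vertex is now reached.

A, B, C, D, E, F, G, H, I, J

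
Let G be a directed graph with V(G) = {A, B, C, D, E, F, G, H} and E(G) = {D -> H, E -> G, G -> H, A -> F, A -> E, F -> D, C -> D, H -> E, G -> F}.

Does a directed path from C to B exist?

No

Explore from C.
Distance 1: reach D.
Distance 2: reach H.
Distance 3: reach E.
Distance 4: reach G.
Distance 5: reach F.
The search from C is exhausted; no directed path reaches B.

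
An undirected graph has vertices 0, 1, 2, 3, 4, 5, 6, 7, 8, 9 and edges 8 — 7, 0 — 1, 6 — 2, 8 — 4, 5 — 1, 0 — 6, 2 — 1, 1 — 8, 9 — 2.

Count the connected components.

2

From 0: component {0, 1, 2, 4, 5, 6, 7, 8, 9}.
From 3: component {3}.
That's 2 components.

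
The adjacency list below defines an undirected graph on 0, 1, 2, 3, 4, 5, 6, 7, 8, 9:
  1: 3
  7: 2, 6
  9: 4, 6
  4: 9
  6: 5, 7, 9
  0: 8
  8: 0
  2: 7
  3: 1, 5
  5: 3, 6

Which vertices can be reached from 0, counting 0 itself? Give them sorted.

Start at 0.
Its neighbours: 8.
Nothing further is reachable.

0, 8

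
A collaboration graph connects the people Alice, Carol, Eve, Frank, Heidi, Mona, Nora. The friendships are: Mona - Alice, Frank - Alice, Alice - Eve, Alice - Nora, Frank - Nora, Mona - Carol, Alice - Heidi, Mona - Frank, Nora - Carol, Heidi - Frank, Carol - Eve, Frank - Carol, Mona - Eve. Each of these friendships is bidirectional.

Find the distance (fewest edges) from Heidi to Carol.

Distance 0: Heidi.
Distance 1: Alice, Frank.
Distance 2: Carol, Eve, Mona, Nora — contains Carol.

2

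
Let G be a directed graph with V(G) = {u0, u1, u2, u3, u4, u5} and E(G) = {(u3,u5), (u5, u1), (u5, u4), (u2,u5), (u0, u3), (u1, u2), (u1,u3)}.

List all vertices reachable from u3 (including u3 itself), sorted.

u1, u2, u3, u4, u5

Start at u3.
Its neighbours: u5.
Then their neighbours: u1, u4.
Then next layer: u2.
Nothing further is reachable.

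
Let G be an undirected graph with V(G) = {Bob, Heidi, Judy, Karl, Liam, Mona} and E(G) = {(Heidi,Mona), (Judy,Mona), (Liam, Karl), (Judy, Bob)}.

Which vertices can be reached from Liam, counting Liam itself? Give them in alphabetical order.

Start at Liam.
Its neighbours: Karl.
Nothing further is reachable.

Karl, Liam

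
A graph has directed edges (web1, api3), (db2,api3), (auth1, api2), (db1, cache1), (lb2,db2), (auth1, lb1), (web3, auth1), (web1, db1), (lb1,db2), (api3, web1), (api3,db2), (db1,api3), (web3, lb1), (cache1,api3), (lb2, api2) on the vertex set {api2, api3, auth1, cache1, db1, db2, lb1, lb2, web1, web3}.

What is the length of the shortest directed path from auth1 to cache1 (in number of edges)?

Distance 0: auth1.
Distance 1: api2, lb1.
Distance 2: db2.
Distance 3: api3.
Distance 4: web1.
Distance 5: db1.
Distance 6: cache1 — contains cache1.

6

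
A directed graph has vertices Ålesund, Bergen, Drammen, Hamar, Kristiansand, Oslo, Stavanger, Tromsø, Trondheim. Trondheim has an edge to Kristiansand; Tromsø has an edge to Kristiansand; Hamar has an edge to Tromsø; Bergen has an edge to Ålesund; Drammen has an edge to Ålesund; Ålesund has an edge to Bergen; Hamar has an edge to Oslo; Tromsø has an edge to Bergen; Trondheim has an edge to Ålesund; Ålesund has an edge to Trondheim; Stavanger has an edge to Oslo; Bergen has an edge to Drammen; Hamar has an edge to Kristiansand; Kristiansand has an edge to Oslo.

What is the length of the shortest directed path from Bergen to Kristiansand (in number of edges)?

Distance 0: Bergen.
Distance 1: Ålesund, Drammen.
Distance 2: Trondheim.
Distance 3: Kristiansand — contains Kristiansand.

3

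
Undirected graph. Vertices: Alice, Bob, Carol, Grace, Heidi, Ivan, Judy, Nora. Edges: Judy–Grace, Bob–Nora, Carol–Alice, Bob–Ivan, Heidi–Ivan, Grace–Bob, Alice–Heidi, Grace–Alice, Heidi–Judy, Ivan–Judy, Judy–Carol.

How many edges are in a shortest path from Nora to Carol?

4

Distance 0: Nora.
Distance 1: Bob.
Distance 2: Grace, Ivan.
Distance 3: Alice, Heidi, Judy.
Distance 4: Carol — contains Carol.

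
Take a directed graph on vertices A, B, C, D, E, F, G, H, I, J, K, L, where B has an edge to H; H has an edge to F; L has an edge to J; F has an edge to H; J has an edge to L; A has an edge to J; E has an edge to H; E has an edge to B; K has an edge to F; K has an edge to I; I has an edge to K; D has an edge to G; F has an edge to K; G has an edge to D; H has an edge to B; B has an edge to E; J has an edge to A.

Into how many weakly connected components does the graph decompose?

From A: component {A, J, L}.
From B: component {B, E, F, H, I, K}.
From C: component {C}.
From D: component {D, G}.
That's 4 components.

4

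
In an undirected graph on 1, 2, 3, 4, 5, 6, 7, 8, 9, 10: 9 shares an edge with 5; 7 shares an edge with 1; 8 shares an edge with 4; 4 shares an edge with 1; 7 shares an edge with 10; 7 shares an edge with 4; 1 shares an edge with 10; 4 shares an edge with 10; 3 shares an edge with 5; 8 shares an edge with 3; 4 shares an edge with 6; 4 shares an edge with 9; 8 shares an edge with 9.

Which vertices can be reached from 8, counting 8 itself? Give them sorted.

Start at 8.
Its neighbours: 3, 4, 9.
Then their neighbours: 1, 5, 6, 7, 10.
Nothing further is reachable.

1, 3, 4, 5, 6, 7, 8, 9, 10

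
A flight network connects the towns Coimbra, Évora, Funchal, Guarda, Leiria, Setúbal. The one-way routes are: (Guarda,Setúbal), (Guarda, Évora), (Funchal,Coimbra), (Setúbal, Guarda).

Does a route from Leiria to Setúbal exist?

Leiria has no outgoing edges, so nothing is reachable from it.

No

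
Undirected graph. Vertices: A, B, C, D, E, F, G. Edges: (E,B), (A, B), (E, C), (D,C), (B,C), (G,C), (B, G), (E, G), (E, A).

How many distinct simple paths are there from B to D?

B–A–E–C–D
B–A–E–G–C–D
B–C–D
B–E–C–D
B–E–G–C–D
B–G–C–D
B–G–E–C–D

7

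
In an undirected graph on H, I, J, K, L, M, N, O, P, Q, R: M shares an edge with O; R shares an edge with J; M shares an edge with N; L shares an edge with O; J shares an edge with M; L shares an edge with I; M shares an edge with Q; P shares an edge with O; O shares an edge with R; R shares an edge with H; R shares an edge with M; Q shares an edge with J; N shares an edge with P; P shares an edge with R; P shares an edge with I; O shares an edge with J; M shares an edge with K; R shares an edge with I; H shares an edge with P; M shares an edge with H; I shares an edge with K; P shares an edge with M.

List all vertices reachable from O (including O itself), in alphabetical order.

Start at O.
Its neighbours: J, L, M, P, R.
Then their neighbours: H, I, K, N, Q.
Every vertex is now reached.

H, I, J, K, L, M, N, O, P, Q, R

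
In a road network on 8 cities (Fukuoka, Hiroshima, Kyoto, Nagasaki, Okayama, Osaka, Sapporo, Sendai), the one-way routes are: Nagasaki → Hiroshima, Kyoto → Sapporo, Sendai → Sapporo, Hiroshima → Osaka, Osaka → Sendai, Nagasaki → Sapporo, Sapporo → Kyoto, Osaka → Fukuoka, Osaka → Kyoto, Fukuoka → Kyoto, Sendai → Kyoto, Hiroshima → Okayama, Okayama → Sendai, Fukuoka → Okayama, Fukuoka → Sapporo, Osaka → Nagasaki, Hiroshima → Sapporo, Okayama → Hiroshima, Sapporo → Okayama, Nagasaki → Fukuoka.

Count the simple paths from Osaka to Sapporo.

Osaka→Fukuoka→Kyoto→Sapporo
Osaka→Fukuoka→Okayama→Hiroshima→Sapporo
Osaka→Fukuoka→Okayama→Sendai→Kyoto→Sapporo
Osaka→Fukuoka→Okayama→Sendai→Sapporo
Osaka→Fukuoka→Sapporo
Osaka→Kyoto→Sapporo
Osaka→Nagasaki→Fukuoka→Kyoto→Sapporo
Osaka→Nagasaki→Fukuoka→Okayama→Hiroshima→Sapporo
... and 9 more.

17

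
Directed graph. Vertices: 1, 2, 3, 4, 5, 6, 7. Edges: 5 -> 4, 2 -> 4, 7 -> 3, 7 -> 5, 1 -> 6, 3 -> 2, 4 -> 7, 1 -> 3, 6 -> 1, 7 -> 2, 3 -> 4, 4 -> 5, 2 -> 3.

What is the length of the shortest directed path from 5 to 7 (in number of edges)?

2

Distance 0: 5.
Distance 1: 4.
Distance 2: 7 — contains 7.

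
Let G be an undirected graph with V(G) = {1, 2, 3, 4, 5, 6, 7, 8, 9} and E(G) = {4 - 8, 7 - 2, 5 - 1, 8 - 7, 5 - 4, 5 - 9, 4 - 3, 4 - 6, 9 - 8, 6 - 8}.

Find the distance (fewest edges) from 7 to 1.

4

Distance 0: 7.
Distance 1: 2, 8.
Distance 2: 4, 6, 9.
Distance 3: 3, 5.
Distance 4: 1 — contains 1.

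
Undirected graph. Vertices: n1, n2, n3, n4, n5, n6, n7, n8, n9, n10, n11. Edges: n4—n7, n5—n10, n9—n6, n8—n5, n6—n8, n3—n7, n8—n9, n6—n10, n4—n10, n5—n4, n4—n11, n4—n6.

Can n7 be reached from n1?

No

n1 has no edges, so nothing is reachable from it.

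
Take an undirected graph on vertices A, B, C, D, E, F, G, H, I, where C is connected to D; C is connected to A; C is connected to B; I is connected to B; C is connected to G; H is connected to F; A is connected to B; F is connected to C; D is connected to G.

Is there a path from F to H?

Explore from F.
Distance 1: reach C, H.
Found H.

Yes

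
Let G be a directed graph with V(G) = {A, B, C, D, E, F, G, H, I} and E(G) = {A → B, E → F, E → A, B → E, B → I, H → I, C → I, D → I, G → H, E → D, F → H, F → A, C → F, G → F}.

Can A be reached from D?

No

Explore from D.
Distance 1: reach I.
The search from D is exhausted; no directed path reaches A.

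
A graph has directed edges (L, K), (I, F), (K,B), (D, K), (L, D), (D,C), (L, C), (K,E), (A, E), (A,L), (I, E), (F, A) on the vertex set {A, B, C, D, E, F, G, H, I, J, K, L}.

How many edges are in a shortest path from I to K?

4

Distance 0: I.
Distance 1: E, F.
Distance 2: A.
Distance 3: L.
Distance 4: C, D, K — contains K.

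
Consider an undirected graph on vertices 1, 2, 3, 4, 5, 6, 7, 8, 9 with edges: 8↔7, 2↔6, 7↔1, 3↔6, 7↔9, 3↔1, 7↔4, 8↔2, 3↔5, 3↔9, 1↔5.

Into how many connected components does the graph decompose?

From 1: component {1, 2, 3, 4, 5, 6, 7, 8, 9}.
That's 1 component.

1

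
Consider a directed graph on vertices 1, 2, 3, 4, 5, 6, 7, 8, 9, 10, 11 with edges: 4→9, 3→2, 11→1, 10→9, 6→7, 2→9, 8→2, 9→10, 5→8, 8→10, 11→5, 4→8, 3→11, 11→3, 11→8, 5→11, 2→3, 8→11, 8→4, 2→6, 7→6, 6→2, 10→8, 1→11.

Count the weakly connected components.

1

From 1: component {1, 2, 3, 4, 5, 6, 7, 8, 9, 10, 11}.
That's 1 component.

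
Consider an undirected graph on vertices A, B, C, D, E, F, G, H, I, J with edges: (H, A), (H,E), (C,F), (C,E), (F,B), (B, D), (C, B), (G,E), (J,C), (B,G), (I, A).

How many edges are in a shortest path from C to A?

3

Distance 0: C.
Distance 1: B, E, F, J.
Distance 2: D, G, H.
Distance 3: A — contains A.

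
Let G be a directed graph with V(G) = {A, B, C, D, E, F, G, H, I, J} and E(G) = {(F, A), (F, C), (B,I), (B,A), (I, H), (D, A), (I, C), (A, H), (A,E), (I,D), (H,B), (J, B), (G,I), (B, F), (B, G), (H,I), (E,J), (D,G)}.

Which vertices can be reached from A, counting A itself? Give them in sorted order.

A, B, C, D, E, F, G, H, I, J

Start at A.
Its neighbours: E, H.
Then their neighbours: B, I, J.
Then next layer: C, D, F, G.
Every vertex is now reached.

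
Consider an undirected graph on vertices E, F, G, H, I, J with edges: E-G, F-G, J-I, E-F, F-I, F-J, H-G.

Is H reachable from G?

Yes

Explore from G.
Distance 1: reach E, F, H.
Found H.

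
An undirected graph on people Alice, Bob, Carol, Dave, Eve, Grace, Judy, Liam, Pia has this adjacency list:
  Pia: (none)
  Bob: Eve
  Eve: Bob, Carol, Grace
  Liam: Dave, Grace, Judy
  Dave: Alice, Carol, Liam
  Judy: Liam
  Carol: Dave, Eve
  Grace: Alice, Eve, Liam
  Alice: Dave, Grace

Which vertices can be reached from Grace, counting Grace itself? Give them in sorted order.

Alice, Bob, Carol, Dave, Eve, Grace, Judy, Liam

Start at Grace.
Its neighbours: Alice, Eve, Liam.
Then their neighbours: Bob, Carol, Dave, Judy.
Nothing further is reachable.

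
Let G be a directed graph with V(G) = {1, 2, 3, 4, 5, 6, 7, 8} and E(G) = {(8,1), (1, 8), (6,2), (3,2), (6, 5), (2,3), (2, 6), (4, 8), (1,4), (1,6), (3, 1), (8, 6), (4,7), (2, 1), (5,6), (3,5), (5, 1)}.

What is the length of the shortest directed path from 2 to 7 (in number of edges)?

Distance 0: 2.
Distance 1: 1, 3, 6.
Distance 2: 4, 5, 8.
Distance 3: 7 — contains 7.

3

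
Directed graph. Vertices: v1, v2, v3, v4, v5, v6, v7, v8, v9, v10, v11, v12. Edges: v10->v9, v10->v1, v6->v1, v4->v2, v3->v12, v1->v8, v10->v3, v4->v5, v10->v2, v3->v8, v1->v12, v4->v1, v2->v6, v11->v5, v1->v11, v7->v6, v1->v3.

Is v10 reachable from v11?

No

Explore from v11.
Distance 1: reach v5.
The search from v11 is exhausted; no directed path reaches v10.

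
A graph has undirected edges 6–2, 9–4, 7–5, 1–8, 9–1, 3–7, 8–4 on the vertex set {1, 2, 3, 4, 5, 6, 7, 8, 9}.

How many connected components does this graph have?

From 1: component {1, 4, 8, 9}.
From 2: component {2, 6}.
From 3: component {3, 5, 7}.
That's 3 components.

3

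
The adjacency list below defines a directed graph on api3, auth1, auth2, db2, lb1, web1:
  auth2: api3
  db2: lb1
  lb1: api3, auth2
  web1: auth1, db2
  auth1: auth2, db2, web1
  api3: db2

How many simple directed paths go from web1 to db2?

3

web1→auth1→auth2→api3→db2
web1→auth1→db2
web1→db2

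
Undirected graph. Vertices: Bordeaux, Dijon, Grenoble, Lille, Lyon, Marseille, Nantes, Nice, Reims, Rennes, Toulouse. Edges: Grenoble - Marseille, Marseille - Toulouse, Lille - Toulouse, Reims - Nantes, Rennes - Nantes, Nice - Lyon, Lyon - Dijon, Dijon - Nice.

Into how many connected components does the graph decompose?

From Bordeaux: component {Bordeaux}.
From Dijon: component {Dijon, Lyon, Nice}.
From Grenoble: component {Grenoble, Lille, Marseille, Toulouse}.
From Nantes: component {Nantes, Reims, Rennes}.
That's 4 components.

4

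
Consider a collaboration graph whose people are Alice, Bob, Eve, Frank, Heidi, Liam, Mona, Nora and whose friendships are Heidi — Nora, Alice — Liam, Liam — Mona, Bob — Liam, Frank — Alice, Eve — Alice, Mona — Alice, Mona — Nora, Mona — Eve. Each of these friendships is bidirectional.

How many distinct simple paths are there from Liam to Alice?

Liam–Alice
Liam–Mona–Alice
Liam–Mona–Eve–Alice

3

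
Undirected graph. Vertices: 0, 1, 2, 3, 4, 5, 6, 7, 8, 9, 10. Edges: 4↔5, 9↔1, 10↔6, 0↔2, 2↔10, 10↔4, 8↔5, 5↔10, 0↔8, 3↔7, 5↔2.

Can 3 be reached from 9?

No

Explore from 9.
Distance 1: reach 1.
The search is exhausted without reaching 3; it lies in a different component.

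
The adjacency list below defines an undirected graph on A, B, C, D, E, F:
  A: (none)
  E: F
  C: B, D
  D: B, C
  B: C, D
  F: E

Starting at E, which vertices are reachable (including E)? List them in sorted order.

Start at E.
Its neighbours: F.
Nothing further is reachable.

E, F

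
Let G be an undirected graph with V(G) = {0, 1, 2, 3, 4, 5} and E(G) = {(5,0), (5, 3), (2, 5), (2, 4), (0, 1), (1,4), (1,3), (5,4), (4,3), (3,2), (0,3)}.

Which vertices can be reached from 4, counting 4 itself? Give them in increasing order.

Start at 4.
Its neighbours: 1, 2, 3, 5.
Then their neighbours: 0.
Every vertex is now reached.

0, 1, 2, 3, 4, 5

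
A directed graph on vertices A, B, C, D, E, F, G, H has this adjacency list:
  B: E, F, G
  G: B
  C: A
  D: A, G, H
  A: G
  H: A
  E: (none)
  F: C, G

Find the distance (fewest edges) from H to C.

5

Distance 0: H.
Distance 1: A.
Distance 2: G.
Distance 3: B.
Distance 4: E, F.
Distance 5: C — contains C.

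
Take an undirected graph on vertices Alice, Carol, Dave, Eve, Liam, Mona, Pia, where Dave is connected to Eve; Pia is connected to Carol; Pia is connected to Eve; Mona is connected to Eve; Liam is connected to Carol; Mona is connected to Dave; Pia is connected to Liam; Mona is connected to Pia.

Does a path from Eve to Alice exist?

No

Explore from Eve.
Distance 1: reach Dave, Mona, Pia.
Distance 2: reach Carol, Liam.
The search is exhausted without reaching Alice; it lies in a different component.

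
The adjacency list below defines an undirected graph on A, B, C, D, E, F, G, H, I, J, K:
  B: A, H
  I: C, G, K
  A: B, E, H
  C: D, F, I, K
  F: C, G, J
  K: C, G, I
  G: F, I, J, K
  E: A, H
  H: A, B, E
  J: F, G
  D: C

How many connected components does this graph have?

2

From A: component {A, B, E, H}.
From C: component {C, D, F, G, I, J, K}.
That's 2 components.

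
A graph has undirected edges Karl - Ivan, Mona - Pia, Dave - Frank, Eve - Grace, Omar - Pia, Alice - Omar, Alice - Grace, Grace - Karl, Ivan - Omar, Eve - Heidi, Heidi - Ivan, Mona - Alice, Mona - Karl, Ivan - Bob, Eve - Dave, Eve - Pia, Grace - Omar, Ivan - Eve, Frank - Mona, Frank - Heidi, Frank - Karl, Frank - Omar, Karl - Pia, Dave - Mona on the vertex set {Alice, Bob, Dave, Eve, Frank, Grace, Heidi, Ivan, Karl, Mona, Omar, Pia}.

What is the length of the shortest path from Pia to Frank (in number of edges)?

2

Distance 0: Pia.
Distance 1: Eve, Karl, Mona, Omar.
Distance 2: Alice, Dave, Frank, Grace, Heidi, Ivan — contains Frank.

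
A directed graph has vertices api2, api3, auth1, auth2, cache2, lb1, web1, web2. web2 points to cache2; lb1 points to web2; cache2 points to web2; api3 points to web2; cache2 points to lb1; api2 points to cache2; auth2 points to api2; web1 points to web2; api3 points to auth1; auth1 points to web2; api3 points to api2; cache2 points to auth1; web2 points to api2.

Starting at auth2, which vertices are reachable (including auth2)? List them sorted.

api2, auth1, auth2, cache2, lb1, web2

Start at auth2.
Its neighbours: api2.
Then their neighbours: cache2.
Then next layer: auth1, lb1, web2.
Nothing further is reachable.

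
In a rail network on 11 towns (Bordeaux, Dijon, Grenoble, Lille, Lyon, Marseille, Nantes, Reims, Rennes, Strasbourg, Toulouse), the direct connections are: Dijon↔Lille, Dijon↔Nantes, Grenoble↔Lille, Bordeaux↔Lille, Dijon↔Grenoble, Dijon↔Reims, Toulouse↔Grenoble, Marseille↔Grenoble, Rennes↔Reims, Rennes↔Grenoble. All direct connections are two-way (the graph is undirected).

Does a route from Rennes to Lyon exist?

Explore from Rennes.
Distance 1: reach Grenoble, Reims.
Distance 2: reach Dijon, Lille, Marseille, Toulouse.
Distance 3: reach Bordeaux, Nantes.
The search is exhausted without reaching Lyon; it lies in a different component.

No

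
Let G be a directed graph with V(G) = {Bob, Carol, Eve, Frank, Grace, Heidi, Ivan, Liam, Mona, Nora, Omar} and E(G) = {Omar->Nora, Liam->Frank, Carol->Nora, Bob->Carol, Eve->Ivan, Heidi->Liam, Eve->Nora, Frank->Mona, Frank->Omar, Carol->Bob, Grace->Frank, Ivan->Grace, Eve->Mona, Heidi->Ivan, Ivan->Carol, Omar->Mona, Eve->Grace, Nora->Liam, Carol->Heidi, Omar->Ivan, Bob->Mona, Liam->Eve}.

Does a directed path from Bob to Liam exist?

Yes

Explore from Bob.
Distance 1: reach Carol, Mona.
Distance 2: reach Heidi, Nora.
Distance 3: reach Ivan, Liam.
Found Liam.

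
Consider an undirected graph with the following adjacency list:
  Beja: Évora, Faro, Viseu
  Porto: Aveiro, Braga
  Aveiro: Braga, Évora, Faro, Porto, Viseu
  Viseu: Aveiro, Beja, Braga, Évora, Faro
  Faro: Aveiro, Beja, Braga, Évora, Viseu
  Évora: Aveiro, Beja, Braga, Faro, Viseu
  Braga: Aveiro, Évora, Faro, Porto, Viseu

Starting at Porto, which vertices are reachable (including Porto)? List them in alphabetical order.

Aveiro, Beja, Braga, Évora, Faro, Porto, Viseu

Start at Porto.
Its neighbours: Aveiro, Braga.
Then their neighbours: Évora, Faro, Viseu.
Then next layer: Beja.
Every vertex is now reached.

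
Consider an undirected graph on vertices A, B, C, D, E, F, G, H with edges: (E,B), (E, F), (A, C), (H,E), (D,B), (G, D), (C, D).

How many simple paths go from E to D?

E–B–D

1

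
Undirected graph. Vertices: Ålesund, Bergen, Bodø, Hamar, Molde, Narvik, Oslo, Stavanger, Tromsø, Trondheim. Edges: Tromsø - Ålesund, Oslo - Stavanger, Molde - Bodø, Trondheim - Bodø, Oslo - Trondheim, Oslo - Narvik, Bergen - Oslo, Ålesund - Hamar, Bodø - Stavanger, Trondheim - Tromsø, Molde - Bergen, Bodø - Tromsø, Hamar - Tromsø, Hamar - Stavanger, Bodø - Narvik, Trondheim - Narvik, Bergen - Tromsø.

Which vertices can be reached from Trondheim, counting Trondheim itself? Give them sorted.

Ålesund, Bergen, Bodø, Hamar, Molde, Narvik, Oslo, Stavanger, Tromsø, Trondheim

Start at Trondheim.
Its neighbours: Bodø, Narvik, Oslo, Tromsø.
Then their neighbours: Ålesund, Bergen, Hamar, Molde, Stavanger.
Every vertex is now reached.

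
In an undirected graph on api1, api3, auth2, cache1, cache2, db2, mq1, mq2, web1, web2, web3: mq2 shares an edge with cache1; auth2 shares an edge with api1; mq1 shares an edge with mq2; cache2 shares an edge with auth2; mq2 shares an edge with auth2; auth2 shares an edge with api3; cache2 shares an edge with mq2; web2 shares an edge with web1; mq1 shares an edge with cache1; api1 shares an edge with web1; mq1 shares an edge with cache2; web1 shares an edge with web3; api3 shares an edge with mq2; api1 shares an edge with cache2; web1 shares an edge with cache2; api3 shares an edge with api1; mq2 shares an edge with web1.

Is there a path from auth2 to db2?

No

Explore from auth2.
Distance 1: reach api1, api3, cache2, mq2.
Distance 2: reach cache1, mq1, web1.
Distance 3: reach web2, web3.
The search is exhausted without reaching db2; it lies in a different component.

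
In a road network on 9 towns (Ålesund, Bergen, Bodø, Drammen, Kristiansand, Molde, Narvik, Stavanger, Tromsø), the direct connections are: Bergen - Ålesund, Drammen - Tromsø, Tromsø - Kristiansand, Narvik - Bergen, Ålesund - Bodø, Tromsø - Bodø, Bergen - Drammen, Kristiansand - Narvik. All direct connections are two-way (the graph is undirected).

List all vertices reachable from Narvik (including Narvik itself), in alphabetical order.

Ålesund, Bergen, Bodø, Drammen, Kristiansand, Narvik, Tromsø

Start at Narvik.
Its neighbours: Bergen, Kristiansand.
Then their neighbours: Ålesund, Drammen, Tromsø.
Then next layer: Bodø.
Nothing further is reachable.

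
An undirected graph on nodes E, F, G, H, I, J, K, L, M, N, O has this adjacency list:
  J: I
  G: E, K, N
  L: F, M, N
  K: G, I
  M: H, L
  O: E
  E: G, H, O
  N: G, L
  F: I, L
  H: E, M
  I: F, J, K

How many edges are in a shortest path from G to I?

2

Distance 0: G.
Distance 1: E, K, N.
Distance 2: H, I, L, O — contains I.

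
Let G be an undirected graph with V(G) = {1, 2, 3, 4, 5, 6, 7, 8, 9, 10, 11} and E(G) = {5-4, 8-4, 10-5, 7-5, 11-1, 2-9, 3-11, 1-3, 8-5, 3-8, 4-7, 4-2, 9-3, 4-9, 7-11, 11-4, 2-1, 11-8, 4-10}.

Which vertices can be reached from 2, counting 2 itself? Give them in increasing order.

1, 2, 3, 4, 5, 7, 8, 9, 10, 11

Start at 2.
Its neighbours: 1, 4, 9.
Then their neighbours: 3, 5, 7, 8, 10, 11.
Nothing further is reachable.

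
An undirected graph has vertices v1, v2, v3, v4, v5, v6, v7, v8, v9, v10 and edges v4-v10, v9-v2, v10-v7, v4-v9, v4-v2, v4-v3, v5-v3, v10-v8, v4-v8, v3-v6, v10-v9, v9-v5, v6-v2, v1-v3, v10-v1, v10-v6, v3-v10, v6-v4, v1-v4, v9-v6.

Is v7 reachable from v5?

Yes

Explore from v5.
Distance 1: reach v3, v9.
Distance 2: reach v1, v2, v4, v6, v10.
Distance 3: reach v7, v8.
Found v7.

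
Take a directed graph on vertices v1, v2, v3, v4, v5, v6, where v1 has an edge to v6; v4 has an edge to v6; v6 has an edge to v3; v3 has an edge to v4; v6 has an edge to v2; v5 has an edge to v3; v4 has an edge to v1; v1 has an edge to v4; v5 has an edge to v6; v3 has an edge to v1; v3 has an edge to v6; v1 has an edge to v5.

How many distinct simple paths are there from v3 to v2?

7

v3→v1→v4→v6→v2
v3→v1→v5→v6→v2
v3→v1→v6→v2
v3→v4→v1→v5→v6→v2
v3→v4→v1→v6→v2
v3→v4→v6→v2
v3→v6→v2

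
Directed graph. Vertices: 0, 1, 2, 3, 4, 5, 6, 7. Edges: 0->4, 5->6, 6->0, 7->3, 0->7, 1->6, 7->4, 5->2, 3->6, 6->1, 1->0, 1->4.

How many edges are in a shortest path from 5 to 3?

4

Distance 0: 5.
Distance 1: 2, 6.
Distance 2: 0, 1.
Distance 3: 4, 7.
Distance 4: 3 — contains 3.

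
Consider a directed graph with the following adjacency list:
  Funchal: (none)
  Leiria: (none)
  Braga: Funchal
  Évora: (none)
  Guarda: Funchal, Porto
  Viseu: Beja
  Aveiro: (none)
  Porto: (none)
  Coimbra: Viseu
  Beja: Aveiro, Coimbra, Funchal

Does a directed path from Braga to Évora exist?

No

Explore from Braga.
Distance 1: reach Funchal.
The search from Braga is exhausted; no directed path reaches Évora.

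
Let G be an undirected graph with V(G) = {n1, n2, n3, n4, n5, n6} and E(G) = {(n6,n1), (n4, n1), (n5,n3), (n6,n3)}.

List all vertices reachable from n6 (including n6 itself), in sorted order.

Start at n6.
Its neighbours: n1, n3.
Then their neighbours: n4, n5.
Nothing further is reachable.

n1, n3, n4, n5, n6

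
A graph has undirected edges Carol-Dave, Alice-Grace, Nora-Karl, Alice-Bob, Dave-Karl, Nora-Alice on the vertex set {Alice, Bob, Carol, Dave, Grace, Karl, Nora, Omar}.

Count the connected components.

From Alice: component {Alice, Bob, Carol, Dave, Grace, Karl, Nora}.
From Omar: component {Omar}.
That's 2 components.

2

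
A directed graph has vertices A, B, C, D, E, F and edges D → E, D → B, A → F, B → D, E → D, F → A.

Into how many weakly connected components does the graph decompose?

From A: component {A, F}.
From B: component {B, D, E}.
From C: component {C}.
That's 3 components.

3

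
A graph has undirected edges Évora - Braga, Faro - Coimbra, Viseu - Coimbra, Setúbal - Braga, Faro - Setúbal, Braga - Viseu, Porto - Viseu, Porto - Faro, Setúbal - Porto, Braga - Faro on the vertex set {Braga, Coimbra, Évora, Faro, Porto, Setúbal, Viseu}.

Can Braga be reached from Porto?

Yes

Explore from Porto.
Distance 1: reach Faro, Setúbal, Viseu.
Distance 2: reach Braga, Coimbra.
Found Braga.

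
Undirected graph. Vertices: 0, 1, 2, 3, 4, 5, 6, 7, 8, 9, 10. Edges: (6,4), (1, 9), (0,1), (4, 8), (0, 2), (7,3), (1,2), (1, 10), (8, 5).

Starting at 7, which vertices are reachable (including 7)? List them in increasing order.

Start at 7.
Its neighbours: 3.
Nothing further is reachable.

3, 7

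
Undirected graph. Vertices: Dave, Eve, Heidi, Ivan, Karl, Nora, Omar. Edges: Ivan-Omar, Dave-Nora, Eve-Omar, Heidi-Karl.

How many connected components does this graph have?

3

From Dave: component {Dave, Nora}.
From Eve: component {Eve, Ivan, Omar}.
From Heidi: component {Heidi, Karl}.
That's 3 components.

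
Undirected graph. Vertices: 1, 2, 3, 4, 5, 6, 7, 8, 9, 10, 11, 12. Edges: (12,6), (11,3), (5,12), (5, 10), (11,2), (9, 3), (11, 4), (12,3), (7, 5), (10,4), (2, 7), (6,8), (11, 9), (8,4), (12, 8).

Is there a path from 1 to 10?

No

1 has no edges, so nothing is reachable from it.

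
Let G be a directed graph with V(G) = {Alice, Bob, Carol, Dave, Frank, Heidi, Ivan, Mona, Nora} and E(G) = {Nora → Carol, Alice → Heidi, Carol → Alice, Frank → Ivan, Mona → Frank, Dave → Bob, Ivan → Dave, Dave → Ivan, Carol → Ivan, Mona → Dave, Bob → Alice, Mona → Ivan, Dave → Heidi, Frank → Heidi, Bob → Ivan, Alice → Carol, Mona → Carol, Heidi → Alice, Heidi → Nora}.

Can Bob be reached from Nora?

Explore from Nora.
Distance 1: reach Carol.
Distance 2: reach Alice, Ivan.
Distance 3: reach Dave, Heidi.
Distance 4: reach Bob.
Found Bob.

Yes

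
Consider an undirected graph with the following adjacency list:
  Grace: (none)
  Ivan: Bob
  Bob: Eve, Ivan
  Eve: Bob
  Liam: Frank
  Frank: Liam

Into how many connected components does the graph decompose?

From Bob: component {Bob, Eve, Ivan}.
From Frank: component {Frank, Liam}.
From Grace: component {Grace}.
That's 3 components.

3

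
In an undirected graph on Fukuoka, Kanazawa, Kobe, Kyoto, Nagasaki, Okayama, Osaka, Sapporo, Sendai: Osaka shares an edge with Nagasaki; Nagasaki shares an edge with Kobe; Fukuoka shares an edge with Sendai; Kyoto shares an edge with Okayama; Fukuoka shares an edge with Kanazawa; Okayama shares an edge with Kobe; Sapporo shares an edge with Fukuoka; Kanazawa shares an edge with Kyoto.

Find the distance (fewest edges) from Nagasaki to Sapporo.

6

Distance 0: Nagasaki.
Distance 1: Kobe, Osaka.
Distance 2: Okayama.
Distance 3: Kyoto.
Distance 4: Kanazawa.
Distance 5: Fukuoka.
Distance 6: Sapporo, Sendai — contains Sapporo.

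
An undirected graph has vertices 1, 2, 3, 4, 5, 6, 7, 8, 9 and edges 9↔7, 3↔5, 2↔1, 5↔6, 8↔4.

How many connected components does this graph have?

From 1: component {1, 2}.
From 3: component {3, 5, 6}.
From 4: component {4, 8}.
From 7: component {7, 9}.
That's 4 components.

4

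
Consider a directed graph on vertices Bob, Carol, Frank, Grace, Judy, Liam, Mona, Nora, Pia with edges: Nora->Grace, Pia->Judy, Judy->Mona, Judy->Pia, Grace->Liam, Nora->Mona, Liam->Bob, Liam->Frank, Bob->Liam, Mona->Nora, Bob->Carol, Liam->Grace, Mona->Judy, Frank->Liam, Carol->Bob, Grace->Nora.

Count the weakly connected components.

From Bob: component {Bob, Carol, Frank, Grace, Judy, Liam, Mona, Nora, Pia}.
That's 1 component.

1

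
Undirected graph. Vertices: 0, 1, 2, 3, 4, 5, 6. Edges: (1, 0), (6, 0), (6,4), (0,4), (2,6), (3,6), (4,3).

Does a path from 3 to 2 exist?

Yes

Explore from 3.
Distance 1: reach 4, 6.
Distance 2: reach 0, 2.
Found 2.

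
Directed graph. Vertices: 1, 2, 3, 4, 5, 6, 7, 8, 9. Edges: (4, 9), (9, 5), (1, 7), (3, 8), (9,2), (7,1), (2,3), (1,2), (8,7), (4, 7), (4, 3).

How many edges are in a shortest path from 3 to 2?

4

Distance 0: 3.
Distance 1: 8.
Distance 2: 7.
Distance 3: 1.
Distance 4: 2 — contains 2.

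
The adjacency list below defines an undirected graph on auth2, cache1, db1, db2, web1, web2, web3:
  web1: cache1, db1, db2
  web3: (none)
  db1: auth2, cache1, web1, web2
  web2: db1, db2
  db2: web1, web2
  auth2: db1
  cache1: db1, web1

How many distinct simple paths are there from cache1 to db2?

4

cache1–db1–web1–db2
cache1–db1–web2–db2
cache1–web1–db1–web2–db2
cache1–web1–db2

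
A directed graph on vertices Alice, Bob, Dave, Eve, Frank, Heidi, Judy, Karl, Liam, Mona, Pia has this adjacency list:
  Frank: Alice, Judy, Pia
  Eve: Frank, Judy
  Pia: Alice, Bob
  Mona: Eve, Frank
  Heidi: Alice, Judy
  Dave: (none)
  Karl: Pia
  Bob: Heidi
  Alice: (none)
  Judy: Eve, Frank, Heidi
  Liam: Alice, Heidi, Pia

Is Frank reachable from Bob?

Explore from Bob.
Distance 1: reach Heidi.
Distance 2: reach Alice, Judy.
Distance 3: reach Eve, Frank.
Found Frank.

Yes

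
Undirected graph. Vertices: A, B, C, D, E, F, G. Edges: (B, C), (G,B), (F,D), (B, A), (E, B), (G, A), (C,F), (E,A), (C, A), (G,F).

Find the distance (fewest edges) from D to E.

4

Distance 0: D.
Distance 1: F.
Distance 2: C, G.
Distance 3: A, B.
Distance 4: E — contains E.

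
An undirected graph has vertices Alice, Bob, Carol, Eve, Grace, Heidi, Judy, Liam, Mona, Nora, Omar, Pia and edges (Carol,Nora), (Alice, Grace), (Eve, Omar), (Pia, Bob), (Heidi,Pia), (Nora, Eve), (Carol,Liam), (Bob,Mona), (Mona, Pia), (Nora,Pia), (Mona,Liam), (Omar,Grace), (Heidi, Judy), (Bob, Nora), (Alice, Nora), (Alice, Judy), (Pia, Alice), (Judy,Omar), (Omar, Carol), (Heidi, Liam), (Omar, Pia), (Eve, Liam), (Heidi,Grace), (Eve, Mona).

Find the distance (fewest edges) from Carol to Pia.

2

Distance 0: Carol.
Distance 1: Liam, Nora, Omar.
Distance 2: Alice, Bob, Eve, Grace, Heidi, Judy, Mona, Pia — contains Pia.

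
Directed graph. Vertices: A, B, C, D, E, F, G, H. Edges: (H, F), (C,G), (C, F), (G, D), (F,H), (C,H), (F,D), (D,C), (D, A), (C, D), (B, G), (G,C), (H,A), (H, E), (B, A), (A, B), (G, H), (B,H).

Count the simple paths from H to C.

H→A→B→G→C
H→A→B→G→D→C
H→F→D→A→B→G→C
H→F→D→C

4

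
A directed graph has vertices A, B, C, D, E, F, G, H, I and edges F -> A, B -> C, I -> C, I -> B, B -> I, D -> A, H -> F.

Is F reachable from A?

A has no outgoing edges, so nothing is reachable from it.

No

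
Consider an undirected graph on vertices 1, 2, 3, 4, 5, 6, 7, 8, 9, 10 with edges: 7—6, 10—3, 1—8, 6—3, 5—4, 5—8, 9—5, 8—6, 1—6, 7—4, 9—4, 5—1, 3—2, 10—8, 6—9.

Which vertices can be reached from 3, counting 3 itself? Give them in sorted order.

1, 2, 3, 4, 5, 6, 7, 8, 9, 10

Start at 3.
Its neighbours: 2, 6, 10.
Then their neighbours: 1, 7, 8, 9.
Then next layer: 4, 5.
Every vertex is now reached.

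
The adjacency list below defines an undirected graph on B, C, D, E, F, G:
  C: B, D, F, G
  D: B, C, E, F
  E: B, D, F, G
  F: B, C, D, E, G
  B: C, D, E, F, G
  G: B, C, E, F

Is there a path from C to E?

Yes

Explore from C.
Distance 1: reach B, D, F, G.
Distance 2: reach E.
Found E.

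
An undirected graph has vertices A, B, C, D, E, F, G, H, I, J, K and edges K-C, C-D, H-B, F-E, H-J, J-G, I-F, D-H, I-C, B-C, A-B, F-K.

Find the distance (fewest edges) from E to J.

Distance 0: E.
Distance 1: F.
Distance 2: I, K.
Distance 3: C.
Distance 4: B, D.
Distance 5: A, H.
Distance 6: J — contains J.

6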